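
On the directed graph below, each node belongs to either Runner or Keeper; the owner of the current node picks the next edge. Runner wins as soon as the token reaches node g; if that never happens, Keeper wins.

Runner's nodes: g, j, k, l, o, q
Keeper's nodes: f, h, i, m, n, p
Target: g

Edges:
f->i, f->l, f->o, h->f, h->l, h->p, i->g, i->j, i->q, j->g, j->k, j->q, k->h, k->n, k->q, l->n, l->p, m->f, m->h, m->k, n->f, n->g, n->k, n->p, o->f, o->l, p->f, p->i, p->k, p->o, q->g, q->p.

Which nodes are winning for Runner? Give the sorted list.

g, i, j, k, q

A0 = {g}
A1: add {j, q} — j (Runner) has j→g; q (Runner) has q→g.
A2: add {i, k} — i (Keeper): all of {g, j, q} already in; k (Runner) has k→q.
A3 = A2; e.g. f (Keeper) can still go to l. Fixed point.
Runner's winning region = {g, i, j, k, q}.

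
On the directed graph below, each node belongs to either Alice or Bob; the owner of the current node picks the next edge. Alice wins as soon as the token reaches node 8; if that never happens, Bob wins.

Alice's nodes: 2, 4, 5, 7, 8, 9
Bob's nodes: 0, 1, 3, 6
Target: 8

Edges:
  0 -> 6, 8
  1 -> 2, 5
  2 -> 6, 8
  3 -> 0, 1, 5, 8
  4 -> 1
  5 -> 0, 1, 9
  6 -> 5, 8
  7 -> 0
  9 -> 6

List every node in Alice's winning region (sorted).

2, 8

A0 = {8}
A1: add {2} — 2 (Alice) has 2→8.
A2 = A1; e.g. 0 (Bob) can still go to 6. Fixed point.
Alice's winning region = {2, 8}.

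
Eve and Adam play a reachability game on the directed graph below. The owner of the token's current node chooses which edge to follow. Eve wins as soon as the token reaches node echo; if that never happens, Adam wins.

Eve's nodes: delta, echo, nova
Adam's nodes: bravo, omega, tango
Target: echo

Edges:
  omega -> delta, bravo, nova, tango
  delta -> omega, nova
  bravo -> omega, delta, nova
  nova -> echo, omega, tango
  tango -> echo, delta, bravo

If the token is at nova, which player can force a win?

A0 = {echo}
A1: add {nova} — nova (Eve) has nova→echo.
nova ∈ A1, so Eve can force the target.

Eve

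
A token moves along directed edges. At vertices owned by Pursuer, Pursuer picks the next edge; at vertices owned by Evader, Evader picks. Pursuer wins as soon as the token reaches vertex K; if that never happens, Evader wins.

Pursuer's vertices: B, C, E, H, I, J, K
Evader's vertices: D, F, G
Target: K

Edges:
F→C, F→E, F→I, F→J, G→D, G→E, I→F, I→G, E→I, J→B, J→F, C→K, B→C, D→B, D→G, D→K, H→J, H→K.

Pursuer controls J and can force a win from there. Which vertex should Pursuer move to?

B

A0 = {K}
A1: add {C, H} — C (Pursuer) has C→K; H (Pursuer) has H→K.
A2: add {B} — B (Pursuer) has B→C.
A3: add {J} — J (Pursuer) has J→B.
A4 = A3; e.g. D (Evader) can still go to G. Fixed point.
From J, successor B is in the attractor (rank 2); the other successor F is not.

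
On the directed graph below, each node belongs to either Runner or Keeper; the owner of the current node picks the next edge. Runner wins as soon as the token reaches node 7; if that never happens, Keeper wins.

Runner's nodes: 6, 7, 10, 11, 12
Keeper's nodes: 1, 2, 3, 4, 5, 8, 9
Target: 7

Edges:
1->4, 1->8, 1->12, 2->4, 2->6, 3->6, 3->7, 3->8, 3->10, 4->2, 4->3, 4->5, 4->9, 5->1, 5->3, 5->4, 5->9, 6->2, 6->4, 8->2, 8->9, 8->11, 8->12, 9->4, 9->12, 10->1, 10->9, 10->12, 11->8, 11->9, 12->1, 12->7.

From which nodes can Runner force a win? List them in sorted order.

A0 = {7}
A1: add {12} — 12 (Runner) has 12→7.
A2: add {10} — 10 (Runner) has 10→12.
A3 = A2; e.g. 1 (Keeper) can still go to 4. Fixed point.
Runner's winning region = {7, 10, 12}.

7, 10, 12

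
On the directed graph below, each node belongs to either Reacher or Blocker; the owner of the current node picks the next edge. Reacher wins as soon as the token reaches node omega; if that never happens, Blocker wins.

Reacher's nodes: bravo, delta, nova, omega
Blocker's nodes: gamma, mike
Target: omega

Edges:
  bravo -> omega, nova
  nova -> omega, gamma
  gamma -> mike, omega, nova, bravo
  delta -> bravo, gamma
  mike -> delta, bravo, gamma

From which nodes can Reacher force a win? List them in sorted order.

bravo, delta, nova, omega

A0 = {omega}
A1: add {bravo, nova} — nova (Reacher) has nova→omega; bravo (Reacher) has bravo→omega.
A2: add {delta} — delta (Reacher) has delta→bravo.
A3 = A2; e.g. mike (Blocker) can still go to gamma. Fixed point.
Reacher's winning region = {bravo, delta, nova, omega}.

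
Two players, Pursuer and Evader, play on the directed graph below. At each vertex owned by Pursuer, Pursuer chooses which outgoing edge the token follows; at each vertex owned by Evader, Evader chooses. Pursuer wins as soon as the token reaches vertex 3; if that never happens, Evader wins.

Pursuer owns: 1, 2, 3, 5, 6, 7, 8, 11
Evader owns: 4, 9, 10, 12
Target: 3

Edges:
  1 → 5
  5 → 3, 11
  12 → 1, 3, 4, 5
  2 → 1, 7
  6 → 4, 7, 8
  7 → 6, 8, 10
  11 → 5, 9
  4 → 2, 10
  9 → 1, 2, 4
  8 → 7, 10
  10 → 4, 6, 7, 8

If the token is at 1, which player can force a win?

Pursuer

A0 = {3}
A1: add {5} — 5 (Pursuer) has 5→3.
A2: add {1, 11} — 1 (Pursuer) has 1→5; 11 (Pursuer) has 11→5.
1 ∈ A2, so Pursuer can force the target.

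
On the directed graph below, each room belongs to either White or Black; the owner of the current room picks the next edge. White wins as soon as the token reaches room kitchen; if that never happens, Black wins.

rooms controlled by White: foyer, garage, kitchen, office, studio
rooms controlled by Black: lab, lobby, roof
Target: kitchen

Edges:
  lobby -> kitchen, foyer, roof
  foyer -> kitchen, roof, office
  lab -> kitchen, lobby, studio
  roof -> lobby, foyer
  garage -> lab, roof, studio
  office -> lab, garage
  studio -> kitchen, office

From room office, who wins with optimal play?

White

A0 = {kitchen}
A1: add {foyer, studio} — foyer (White) has foyer→kitchen; studio (White) has studio→kitchen.
A2: add {garage} — garage (White) has garage→studio.
A3: add {office} — office (White) has office→garage.
A4 = A3; e.g. lobby (Black) can still go to roof. Fixed point.
office ∈ A3, so White can force the target.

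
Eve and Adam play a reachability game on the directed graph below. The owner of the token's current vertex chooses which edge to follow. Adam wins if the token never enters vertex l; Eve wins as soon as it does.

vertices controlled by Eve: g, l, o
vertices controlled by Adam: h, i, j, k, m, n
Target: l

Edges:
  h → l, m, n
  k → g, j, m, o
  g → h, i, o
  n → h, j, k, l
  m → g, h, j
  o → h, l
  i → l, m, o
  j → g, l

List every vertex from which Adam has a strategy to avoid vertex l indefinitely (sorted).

A0 = {l}
A1: add {o} — o (Eve) has o→l.
A2: add {g} — g (Eve) has g→o.
A3: add {j} — j (Adam): all of {g, l} already in.
A4 = A3; e.g. h (Adam) can still go to m. Fixed point.
Eve's attractor = {g, j, l, o}; Adam avoids the target exactly from the complement.

h, i, k, m, n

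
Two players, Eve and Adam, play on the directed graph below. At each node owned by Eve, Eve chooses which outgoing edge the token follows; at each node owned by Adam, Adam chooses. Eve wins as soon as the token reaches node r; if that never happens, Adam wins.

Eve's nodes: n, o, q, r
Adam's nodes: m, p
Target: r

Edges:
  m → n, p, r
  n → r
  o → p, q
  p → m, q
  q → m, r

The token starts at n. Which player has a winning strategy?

A0 = {r}
A1: add {n, q} — n (Eve) has n→r; q (Eve) has q→r.
n ∈ A1, so Eve can force the target.

Eve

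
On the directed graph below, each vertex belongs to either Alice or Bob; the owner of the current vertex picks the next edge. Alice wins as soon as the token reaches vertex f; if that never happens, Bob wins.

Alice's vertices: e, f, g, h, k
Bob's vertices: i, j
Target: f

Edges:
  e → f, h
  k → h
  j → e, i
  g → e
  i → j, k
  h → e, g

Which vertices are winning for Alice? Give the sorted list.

A0 = {f}
A1: add {e} — e (Alice) has e→f.
A2: add {g, h} — g (Alice) has g→e; h (Alice) has h→e.
A3: add {k} — k (Alice) has k→h.
A4 = A3; e.g. i (Bob) can still go to j. Fixed point.
Alice's winning region = {e, f, g, h, k}.

e, f, g, h, k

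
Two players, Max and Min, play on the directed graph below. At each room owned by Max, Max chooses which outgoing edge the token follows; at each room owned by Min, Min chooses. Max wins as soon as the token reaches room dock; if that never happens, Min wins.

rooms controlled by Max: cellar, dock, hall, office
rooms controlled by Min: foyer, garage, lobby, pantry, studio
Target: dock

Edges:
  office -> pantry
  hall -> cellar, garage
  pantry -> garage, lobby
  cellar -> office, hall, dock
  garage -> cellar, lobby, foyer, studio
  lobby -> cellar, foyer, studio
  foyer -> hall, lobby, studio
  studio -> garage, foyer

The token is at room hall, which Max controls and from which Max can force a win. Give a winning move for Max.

cellar

A0 = {dock}
A1: add {cellar} — cellar (Max) has cellar→dock.
A2: add {hall} — hall (Max) has hall→cellar.
A3 = A2; e.g. office (Max) has no edge into A2. Fixed point.
From hall, successor cellar is in the attractor (rank 1); the other successor garage is not.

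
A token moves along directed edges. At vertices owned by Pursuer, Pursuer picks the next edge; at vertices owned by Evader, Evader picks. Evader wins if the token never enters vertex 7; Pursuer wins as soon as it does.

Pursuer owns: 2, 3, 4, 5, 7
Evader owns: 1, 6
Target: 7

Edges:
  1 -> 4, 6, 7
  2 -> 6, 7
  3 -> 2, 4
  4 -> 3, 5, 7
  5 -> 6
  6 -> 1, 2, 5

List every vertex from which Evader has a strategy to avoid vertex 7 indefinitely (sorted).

A0 = {7}
A1: add {2, 4} — 2 (Pursuer) has 2→7; 4 (Pursuer) has 4→7.
A2: add {3} — 3 (Pursuer) has 3→2.
A3 = A2; e.g. 1 (Evader) can still go to 6. Fixed point.
Pursuer's attractor = {2, 3, 4, 7}; Evader avoids the target exactly from the complement.

1, 5, 6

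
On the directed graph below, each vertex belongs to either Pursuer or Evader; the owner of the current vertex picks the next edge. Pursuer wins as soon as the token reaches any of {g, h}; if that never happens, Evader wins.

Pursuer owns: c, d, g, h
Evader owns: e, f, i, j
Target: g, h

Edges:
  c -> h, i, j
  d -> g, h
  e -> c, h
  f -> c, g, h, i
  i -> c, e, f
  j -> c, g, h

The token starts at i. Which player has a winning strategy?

A0 = {g, h}
A1: add {c, d} — c (Pursuer) has c→h; d (Pursuer) has d→g.
A2: add {e, j} — e (Evader): all of {c, h} already in; j (Evader): all of {c, g, h} already in.
A3 = A2; e.g. f (Evader) can still go to i. Fixed point.
i never enters the attractor, so Evader can avoid the target forever.

Evader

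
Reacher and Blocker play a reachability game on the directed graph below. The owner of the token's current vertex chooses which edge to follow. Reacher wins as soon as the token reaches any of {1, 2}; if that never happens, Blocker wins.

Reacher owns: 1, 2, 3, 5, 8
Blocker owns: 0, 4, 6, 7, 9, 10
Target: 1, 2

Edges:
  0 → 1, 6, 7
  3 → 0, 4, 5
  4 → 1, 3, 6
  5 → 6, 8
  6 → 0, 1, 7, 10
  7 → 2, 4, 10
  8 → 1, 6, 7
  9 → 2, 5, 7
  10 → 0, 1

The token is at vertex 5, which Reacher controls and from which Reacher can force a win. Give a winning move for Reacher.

8

A0 = {1, 2}
A1: add {8} — 8 (Reacher) has 8→1.
A2: add {5} — 5 (Reacher) has 5→8.
A3: add {3} — 3 (Reacher) has 3→5.
A4 = A3; e.g. 0 (Blocker) can still go to 6. Fixed point.
From 5, successor 8 is in the attractor (rank 1); the other successor 6 is not.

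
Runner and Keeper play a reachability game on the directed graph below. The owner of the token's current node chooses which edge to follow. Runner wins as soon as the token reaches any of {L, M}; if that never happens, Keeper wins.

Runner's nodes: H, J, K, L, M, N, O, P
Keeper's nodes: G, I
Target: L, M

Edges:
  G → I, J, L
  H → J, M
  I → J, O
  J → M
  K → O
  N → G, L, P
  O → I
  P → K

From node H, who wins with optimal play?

Runner

A0 = {L, M}
A1: add {H, J, N} — H (Runner) has H→M; J (Runner) has J→M; N (Runner) has N→L.
A2 = A1; e.g. G (Keeper) can still go to I. Fixed point.
H ∈ A1, so Runner can force the target.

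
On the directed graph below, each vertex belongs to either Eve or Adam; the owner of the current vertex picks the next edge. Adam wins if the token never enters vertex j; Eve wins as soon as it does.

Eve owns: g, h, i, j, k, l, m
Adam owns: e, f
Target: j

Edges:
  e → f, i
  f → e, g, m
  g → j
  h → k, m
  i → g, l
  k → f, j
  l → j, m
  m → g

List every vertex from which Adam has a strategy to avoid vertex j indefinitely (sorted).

e, f

A0 = {j}
A1: add {g, k, l} — g (Eve) has g→j; k (Eve) has k→j; l (Eve) has l→j.
A2: add {h, i, m} — h (Eve) has h→k; i (Eve) has i→g; m (Eve) has m→g.
A3 = A2; e.g. e (Adam) can still go to f. Fixed point.
Eve's attractor = {g, h, i, j, k, l, m}; Adam avoids the target exactly from the complement.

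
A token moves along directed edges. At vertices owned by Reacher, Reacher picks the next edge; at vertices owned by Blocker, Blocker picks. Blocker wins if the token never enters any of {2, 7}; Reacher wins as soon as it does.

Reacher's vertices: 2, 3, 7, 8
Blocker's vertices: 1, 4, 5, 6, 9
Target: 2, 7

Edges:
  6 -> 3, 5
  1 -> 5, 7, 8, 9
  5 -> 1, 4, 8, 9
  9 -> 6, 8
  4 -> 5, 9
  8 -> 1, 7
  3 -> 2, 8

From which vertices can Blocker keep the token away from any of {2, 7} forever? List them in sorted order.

1, 4, 5, 6, 9

A0 = {2, 7}
A1: add {3, 8} — 3 (Reacher) has 3→2; 8 (Reacher) has 8→7.
A2 = A1; e.g. 1 (Blocker) can still go to 5. Fixed point.
Reacher's attractor = {2, 3, 7, 8}; Blocker avoids the target exactly from the complement.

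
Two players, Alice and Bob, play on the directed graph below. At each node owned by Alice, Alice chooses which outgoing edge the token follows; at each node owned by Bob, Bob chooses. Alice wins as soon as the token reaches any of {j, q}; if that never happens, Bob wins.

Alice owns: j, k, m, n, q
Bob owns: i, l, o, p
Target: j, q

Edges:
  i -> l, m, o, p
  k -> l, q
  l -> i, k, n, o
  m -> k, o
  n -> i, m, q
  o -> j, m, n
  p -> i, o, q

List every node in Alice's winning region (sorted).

A0 = {j, q}
A1: add {k, n} — k (Alice) has k→q; n (Alice) has n→q.
A2: add {m} — m (Alice) has m→k.
A3: add {o} — o (Bob): all of {j, m, n} already in.
A4 = A3; e.g. i (Bob) can still go to l. Fixed point.
Alice's winning region = {j, k, m, n, o, q}.

j, k, m, n, o, q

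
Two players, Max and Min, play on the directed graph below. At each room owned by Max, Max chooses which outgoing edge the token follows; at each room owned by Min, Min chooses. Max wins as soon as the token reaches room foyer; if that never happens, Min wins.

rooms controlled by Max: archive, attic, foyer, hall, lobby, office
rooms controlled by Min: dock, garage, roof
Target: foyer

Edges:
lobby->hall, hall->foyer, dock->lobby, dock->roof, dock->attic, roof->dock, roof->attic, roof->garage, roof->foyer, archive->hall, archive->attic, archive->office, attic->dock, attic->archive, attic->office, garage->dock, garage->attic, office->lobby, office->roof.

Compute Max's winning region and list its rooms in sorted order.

archive, attic, foyer, hall, lobby, office

A0 = {foyer}
A1: add {hall} — hall (Max) has hall→foyer.
A2: add {archive, lobby} — lobby (Max) has lobby→hall; archive (Max) has archive→hall.
A3: add {attic, office} — attic (Max) has attic→archive; office (Max) has office→lobby.
A4 = A3; e.g. dock (Min) can still go to roof. Fixed point.
Max's winning region = {archive, attic, foyer, hall, lobby, office}.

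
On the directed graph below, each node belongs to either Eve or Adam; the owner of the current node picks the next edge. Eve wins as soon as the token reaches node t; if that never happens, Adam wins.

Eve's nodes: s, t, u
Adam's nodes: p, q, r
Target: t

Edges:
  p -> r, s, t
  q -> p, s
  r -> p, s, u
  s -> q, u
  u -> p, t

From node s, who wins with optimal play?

A0 = {t}
A1: add {u} — u (Eve) has u→t.
A2: add {s} — s (Eve) has s→u.
A3 = A2; e.g. p (Adam) can still go to r. Fixed point.
s ∈ A2, so Eve can force the target.

Eve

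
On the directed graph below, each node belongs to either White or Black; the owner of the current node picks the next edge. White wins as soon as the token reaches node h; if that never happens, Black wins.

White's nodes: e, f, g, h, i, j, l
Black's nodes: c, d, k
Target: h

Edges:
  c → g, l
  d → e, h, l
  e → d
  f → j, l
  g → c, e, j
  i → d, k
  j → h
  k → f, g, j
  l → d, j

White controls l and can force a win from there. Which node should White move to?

j

A0 = {h}
A1: add {j} — j (White) has j→h.
A2: add {f, g, l} — f (White) has f→j; g (White) has g→j; l (White) has l→j.
A3: add {c, k} — c (Black): all of {g, l} already in; k (Black): all of {f, g, j} already in.
A4: add {i} — i (White) has i→k.
A5 = A4; e.g. d (Black) can still go to e. Fixed point.
From l, successor j is in the attractor (rank 1); the other successor d is not.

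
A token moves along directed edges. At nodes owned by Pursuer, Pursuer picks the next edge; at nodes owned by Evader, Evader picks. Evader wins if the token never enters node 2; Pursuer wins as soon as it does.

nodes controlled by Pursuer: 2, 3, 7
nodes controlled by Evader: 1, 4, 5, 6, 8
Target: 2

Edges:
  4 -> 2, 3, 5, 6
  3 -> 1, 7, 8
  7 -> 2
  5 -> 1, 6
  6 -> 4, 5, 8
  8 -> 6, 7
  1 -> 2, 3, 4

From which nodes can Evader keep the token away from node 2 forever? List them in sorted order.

A0 = {2}
A1: add {7} — 7 (Pursuer) has 7→2.
A2: add {3} — 3 (Pursuer) has 3→7.
A3 = A2; e.g. 1 (Evader) can still go to 4. Fixed point.
Pursuer's attractor = {2, 3, 7}; Evader avoids the target exactly from the complement.

1, 4, 5, 6, 8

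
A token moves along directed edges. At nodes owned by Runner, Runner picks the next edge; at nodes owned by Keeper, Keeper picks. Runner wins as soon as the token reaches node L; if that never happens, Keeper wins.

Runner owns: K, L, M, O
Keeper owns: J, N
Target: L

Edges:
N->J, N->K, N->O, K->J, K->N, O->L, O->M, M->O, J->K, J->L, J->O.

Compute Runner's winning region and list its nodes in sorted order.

L, M, O

A0 = {L}
A1: add {O} — O (Runner) has O→L.
A2: add {M} — M (Runner) has M→O.
A3 = A2; e.g. J (Keeper) can still go to K. Fixed point.
Runner's winning region = {L, M, O}.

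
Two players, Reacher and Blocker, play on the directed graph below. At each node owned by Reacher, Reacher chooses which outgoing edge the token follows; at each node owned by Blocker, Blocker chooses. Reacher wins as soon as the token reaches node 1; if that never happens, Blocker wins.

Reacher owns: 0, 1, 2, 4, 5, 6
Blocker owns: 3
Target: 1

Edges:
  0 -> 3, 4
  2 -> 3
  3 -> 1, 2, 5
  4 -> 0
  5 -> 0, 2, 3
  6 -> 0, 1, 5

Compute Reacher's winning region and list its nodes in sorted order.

A0 = {1}
A1: add {6} — 6 (Reacher) has 6→1.
A2 = A1; e.g. 0 (Reacher) has no edge into A1. Fixed point.
Reacher's winning region = {1, 6}.

1, 6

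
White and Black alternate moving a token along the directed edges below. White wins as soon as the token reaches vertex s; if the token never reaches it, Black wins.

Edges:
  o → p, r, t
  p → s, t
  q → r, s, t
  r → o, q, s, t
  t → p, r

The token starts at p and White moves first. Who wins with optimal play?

White

Track states (vertex, player-to-move).
A0 = {(s,White), (s,Black)}
A1: add {(p,White), (q,White), (r,White)}.
(p,White) ∈ A1 ⇒ White forces the target.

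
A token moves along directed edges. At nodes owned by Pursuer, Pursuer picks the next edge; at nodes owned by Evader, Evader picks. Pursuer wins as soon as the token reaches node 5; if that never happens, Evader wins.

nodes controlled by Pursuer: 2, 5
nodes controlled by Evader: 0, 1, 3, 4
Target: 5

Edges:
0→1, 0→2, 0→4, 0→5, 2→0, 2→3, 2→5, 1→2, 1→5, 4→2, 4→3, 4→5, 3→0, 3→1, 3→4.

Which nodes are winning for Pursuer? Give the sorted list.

A0 = {5}
A1: add {2} — 2 (Pursuer) has 2→5.
A2: add {1} — 1 (Evader): all of {2, 5} already in.
A3 = A2; e.g. 0 (Evader) can still go to 4. Fixed point.
Pursuer's winning region = {1, 2, 5}.

1, 2, 5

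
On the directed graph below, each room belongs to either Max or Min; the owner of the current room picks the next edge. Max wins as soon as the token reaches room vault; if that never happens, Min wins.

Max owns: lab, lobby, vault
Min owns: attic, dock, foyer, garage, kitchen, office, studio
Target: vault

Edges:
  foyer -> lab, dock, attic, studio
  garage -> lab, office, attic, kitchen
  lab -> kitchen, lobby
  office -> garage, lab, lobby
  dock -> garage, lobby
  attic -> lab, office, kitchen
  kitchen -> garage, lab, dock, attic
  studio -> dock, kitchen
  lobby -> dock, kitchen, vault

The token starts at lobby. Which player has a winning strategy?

A0 = {vault}
A1: add {lobby} — lobby (Max) has lobby→vault.
lobby ∈ A1, so Max can force the target.

Max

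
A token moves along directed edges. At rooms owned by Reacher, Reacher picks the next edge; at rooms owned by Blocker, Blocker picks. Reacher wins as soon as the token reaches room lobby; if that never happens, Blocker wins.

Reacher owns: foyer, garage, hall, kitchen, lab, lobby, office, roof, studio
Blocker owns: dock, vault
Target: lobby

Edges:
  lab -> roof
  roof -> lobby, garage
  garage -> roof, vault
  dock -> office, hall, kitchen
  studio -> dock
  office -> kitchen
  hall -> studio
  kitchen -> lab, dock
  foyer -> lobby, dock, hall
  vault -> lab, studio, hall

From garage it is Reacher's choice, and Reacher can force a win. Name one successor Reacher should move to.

roof

A0 = {lobby}
A1: add {foyer, roof} — roof (Reacher) has roof→lobby; foyer (Reacher) has foyer→lobby.
A2: add {garage, lab} — lab (Reacher) has lab→roof; garage (Reacher) has garage→roof.
A3: add {kitchen} — kitchen (Reacher) has kitchen→lab.
A4: add {office} — office (Reacher) has office→kitchen.
A5 = A4; e.g. dock (Blocker) can still go to hall. Fixed point.
From garage, successor roof is in the attractor (rank 1); the other successor vault is not.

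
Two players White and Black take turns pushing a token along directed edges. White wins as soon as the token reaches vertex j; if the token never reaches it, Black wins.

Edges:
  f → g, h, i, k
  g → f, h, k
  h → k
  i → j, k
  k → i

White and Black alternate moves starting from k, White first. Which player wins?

Black

Track states (vertex, player-to-move).
A0 = {(j,White), (j,Black)}
A1: add {(i,White)}.
A2: add {(k,Black)}.
A3: add {(f,White), (g,White), (h,White)}.
A4 = A3; e.g. (f,Black) stays out. (k,White) never enters ⇒ Black avoids the target.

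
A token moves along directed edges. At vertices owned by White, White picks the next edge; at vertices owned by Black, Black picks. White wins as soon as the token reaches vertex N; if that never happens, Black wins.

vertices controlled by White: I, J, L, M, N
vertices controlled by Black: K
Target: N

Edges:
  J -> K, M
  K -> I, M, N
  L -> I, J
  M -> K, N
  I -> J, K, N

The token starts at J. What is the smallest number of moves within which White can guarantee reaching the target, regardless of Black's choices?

2

A0 = {N}
A1: add {I, M} — I (White) has I→N; M (White) has M→N.
A2: add {J, K, L} — J (White) has J→M; K (Black): all of {I, M, N} already in; L (White) has L→I.
A2 = all vertices. Fixed point.
J enters the attractor at level 2, so White can force the target in 2 moves from there.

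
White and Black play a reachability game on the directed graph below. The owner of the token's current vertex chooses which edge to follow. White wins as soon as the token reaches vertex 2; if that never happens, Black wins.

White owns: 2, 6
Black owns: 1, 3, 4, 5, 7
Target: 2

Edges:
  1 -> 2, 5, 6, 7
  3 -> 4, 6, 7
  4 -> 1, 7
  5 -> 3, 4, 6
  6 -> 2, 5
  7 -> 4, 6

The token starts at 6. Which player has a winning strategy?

White

A0 = {2}
A1: add {6} — 6 (White) has 6→2.
A2 = A1; e.g. 1 (Black) can still go to 5. Fixed point.
6 ∈ A1, so White can force the target.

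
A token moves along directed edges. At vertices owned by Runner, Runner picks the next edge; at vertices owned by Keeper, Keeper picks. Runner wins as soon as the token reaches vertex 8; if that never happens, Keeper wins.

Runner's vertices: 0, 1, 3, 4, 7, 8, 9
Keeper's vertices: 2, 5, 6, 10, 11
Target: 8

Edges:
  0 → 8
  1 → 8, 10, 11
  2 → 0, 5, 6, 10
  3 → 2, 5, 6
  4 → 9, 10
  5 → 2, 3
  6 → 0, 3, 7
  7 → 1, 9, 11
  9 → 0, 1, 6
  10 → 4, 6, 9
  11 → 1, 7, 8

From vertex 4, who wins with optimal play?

A0 = {8}
A1: add {0, 1} — 0 (Runner) has 0→8; 1 (Runner) has 1→8.
A2: add {7, 9} — 7 (Runner) has 7→1; 9 (Runner) has 9→0.
A3: add {4, 11} — 4 (Runner) has 4→9; 11 (Keeper): all of {1, 7, 8} already in.
A4 = A3; e.g. 2 (Keeper) can still go to 5. Fixed point.
4 ∈ A3, so Runner can force the target.

Runner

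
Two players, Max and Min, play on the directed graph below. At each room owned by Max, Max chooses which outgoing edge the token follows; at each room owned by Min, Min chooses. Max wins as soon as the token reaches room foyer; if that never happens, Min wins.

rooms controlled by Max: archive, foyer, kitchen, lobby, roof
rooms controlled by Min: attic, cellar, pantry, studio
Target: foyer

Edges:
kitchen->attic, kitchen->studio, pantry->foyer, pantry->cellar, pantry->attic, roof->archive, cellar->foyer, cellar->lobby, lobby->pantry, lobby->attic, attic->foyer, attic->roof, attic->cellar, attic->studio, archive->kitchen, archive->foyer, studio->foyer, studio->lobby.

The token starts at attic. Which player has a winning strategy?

Min

A0 = {foyer}
A1: add {archive} — archive (Max) has archive→foyer.
A2: add {roof} — roof (Max) has roof→archive.
A3 = A2; e.g. kitchen (Max) has no edge into A2. Fixed point.
attic never enters the attractor, so Min can avoid the target forever.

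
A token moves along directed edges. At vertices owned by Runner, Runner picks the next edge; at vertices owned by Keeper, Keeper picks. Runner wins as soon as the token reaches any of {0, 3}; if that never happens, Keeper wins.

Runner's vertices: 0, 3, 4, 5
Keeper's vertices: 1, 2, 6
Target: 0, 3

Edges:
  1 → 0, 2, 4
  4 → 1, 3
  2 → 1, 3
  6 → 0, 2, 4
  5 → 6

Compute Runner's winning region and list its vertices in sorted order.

A0 = {0, 3}
A1: add {4} — 4 (Runner) has 4→3.
A2 = A1; e.g. 1 (Keeper) can still go to 2. Fixed point.
Runner's winning region = {0, 3, 4}.

0, 3, 4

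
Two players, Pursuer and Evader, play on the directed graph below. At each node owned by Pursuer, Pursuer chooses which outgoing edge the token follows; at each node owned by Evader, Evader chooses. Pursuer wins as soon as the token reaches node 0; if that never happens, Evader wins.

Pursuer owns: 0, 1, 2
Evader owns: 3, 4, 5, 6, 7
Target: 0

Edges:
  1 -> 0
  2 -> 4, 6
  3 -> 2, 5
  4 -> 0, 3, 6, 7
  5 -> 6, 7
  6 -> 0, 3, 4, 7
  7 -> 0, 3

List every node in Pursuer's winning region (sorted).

0, 1

A0 = {0}
A1: add {1} — 1 (Pursuer) has 1→0.
A2 = A1; e.g. 2 (Pursuer) has no edge into A1. Fixed point.
Pursuer's winning region = {0, 1}.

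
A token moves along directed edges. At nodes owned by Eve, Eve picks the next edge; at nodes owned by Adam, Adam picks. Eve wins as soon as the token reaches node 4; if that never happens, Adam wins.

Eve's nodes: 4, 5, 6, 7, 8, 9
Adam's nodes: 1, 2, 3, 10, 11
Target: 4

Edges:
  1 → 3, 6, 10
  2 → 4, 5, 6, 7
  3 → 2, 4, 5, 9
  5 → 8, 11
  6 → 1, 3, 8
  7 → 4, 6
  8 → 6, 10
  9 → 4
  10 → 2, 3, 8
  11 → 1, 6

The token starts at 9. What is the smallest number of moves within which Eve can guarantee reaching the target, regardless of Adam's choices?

1

A0 = {4}
A1: add {7, 9} — 7 (Eve) has 7→4; 9 (Eve) has 9→4.
A2 = A1; e.g. 1 (Adam) can still go to 3. Fixed point.
9 enters the attractor at level 1, so Eve can force the target in 1 move from there.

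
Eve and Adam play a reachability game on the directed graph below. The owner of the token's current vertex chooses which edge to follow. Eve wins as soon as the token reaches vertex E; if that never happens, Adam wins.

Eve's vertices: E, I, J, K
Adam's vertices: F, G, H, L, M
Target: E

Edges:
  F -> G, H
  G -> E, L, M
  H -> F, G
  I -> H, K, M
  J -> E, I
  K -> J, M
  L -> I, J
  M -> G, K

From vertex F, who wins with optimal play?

Adam

A0 = {E}
A1: add {J} — J (Eve) has J→E.
A2: add {K} — K (Eve) has K→J.
A3: add {I} — I (Eve) has I→K.
A4: add {L} — L (Adam): all of {I, J} already in.
A5 = A4; e.g. F (Adam) can still go to G. Fixed point.
F never enters the attractor, so Adam can avoid the target forever.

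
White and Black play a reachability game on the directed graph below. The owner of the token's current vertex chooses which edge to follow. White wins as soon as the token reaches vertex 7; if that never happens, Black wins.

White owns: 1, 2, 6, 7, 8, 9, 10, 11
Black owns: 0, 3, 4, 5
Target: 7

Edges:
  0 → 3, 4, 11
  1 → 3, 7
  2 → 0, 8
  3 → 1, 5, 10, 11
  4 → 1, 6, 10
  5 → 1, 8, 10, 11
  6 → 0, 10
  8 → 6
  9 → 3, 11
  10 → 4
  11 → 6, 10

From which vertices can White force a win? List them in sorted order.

A0 = {7}
A1: add {1} — 1 (White) has 1→7.
A2 = A1; e.g. 0 (Black) can still go to 3. Fixed point.
White's winning region = {1, 7}.

1, 7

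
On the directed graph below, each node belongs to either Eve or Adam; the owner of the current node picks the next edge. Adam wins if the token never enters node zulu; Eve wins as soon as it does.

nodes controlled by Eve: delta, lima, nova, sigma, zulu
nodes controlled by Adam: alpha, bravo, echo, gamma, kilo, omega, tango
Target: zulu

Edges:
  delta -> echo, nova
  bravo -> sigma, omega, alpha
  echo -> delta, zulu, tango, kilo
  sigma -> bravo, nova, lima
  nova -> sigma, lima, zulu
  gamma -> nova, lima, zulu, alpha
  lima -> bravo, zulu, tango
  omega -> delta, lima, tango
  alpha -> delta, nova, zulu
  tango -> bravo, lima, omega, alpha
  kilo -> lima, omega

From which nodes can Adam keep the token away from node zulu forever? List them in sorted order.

bravo, echo, kilo, omega, tango

A0 = {zulu}
A1: add {lima, nova} — nova (Eve) has nova→zulu; lima (Eve) has lima→zulu.
A2: add {delta, sigma} — delta (Eve) has delta→nova; sigma (Eve) has sigma→nova.
A3: add {alpha} — alpha (Adam): all of {delta, nova, zulu} already in.
A4: add {gamma} — gamma (Adam): all of {nova, lima, zulu, alpha} already in.
A5 = A4; e.g. bravo (Adam) can still go to omega. Fixed point.
Eve's attractor = {alpha, delta, gamma, lima, nova, sigma, zulu}; Adam avoids the target exactly from the complement.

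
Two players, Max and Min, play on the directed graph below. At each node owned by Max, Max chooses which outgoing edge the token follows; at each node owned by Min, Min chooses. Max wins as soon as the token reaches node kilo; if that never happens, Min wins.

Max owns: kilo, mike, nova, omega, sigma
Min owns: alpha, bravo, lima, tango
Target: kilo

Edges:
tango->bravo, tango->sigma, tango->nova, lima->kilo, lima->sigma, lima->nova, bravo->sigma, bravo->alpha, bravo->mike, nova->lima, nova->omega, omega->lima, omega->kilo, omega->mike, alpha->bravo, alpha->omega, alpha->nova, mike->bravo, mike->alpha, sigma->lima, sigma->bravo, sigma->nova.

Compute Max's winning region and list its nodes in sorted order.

kilo, lima, nova, omega, sigma

A0 = {kilo}
A1: add {omega} — omega (Max) has omega→kilo.
A2: add {nova} — nova (Max) has nova→omega.
A3: add {sigma} — sigma (Max) has sigma→nova.
A4: add {lima} — lima (Min): all of {kilo, sigma, nova} already in.
A5 = A4; e.g. bravo (Min) can still go to alpha. Fixed point.
Max's winning region = {kilo, lima, nova, omega, sigma}.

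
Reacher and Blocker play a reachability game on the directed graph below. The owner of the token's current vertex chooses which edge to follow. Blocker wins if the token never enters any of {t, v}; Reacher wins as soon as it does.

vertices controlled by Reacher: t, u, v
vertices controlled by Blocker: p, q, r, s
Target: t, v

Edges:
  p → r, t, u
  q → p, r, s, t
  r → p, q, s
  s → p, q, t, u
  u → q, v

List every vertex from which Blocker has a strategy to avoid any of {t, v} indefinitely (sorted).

p, q, r, s

A0 = {t, v}
A1: add {u} — u (Reacher) has u→v.
A2 = A1; e.g. p (Blocker) can still go to r. Fixed point.
Reacher's attractor = {t, u, v}; Blocker avoids the target exactly from the complement.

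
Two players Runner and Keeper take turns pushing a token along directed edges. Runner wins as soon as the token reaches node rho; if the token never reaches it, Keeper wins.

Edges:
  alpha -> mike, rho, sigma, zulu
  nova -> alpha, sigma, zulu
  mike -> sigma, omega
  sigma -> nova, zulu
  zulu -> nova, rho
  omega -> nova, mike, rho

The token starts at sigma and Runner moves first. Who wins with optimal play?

Keeper

Track states (vertex, player-to-move).
A0 = {(rho,Runner), (rho,Keeper)}
A1: add {(alpha,Runner), (zulu,Runner), (omega,Runner)}.
A2 = A1; e.g. (alpha,Keeper) stays out. (sigma,Runner) never enters ⇒ Keeper avoids the target.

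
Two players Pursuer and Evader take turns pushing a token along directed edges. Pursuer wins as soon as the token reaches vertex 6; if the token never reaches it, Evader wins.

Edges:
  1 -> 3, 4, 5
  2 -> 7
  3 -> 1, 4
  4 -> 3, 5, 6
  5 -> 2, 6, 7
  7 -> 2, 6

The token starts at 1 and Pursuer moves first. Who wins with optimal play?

Evader

Track states (vertex, player-to-move).
A0 = {(6,Pursuer), (6,Evader)}
A1: add {(4,Pursuer), (5,Pursuer), (7,Pursuer)}.
A2: add {(2,Evader)}.
A3 = A2; e.g. (1,Pursuer) stays out. (1,Pursuer) never enters ⇒ Evader avoids the target.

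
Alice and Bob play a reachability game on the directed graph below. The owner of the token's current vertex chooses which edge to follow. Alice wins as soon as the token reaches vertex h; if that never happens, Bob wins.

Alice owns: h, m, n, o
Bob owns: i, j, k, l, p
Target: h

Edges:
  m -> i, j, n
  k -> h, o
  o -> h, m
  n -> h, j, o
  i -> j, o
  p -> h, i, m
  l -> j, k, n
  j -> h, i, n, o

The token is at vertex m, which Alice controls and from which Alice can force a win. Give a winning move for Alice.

A0 = {h}
A1: add {n, o} — n (Alice) has n→h; o (Alice) has o→h.
A2: add {k, m} — k (Bob): all of {h, o} already in; m (Alice) has m→n.
A3 = A2; e.g. i (Bob) can still go to j. Fixed point.
From m, successor n is in the attractor (rank 1); the other successors i, j are not.

n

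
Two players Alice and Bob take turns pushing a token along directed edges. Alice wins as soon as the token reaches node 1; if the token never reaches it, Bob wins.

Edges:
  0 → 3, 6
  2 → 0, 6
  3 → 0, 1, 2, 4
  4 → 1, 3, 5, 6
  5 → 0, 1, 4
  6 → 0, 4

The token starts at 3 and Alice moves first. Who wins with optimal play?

Alice

Track states (vertex, player-to-move).
A0 = {(1,Alice), (1,Bob)}
A1: add {(3,Alice), (4,Alice), (5,Alice)}.
(3,Alice) ∈ A1 ⇒ Alice forces the target.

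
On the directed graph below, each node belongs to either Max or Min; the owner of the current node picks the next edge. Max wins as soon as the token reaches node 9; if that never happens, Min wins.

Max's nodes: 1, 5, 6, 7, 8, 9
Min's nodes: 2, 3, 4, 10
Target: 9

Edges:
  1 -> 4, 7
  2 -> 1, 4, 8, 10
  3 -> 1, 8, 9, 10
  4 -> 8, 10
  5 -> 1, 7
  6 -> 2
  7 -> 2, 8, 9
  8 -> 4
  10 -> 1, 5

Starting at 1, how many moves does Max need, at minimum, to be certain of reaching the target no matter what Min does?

A0 = {9}
A1: add {7} — 7 (Max) has 7→9.
A2: add {1, 5} — 1 (Max) has 1→7; 5 (Max) has 5→7.
1 enters the attractor at level 2, so Max can force the target in 2 moves from there.

2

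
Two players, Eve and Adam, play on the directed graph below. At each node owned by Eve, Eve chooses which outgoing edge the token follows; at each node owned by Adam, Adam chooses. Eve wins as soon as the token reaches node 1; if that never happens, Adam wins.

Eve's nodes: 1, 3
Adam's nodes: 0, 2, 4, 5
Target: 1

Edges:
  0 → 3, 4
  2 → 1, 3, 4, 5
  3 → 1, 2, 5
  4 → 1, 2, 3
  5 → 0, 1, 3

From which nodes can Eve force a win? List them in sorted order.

A0 = {1}
A1: add {3} — 3 (Eve) has 3→1.
A2 = A1; e.g. 0 (Adam) can still go to 4. Fixed point.
Eve's winning region = {1, 3}.

1, 3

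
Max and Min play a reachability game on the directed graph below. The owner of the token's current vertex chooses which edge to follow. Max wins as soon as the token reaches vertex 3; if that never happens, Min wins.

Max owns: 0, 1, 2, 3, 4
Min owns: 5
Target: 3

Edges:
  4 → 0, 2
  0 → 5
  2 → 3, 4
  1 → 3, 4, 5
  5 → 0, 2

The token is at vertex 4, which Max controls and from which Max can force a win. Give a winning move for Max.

2

A0 = {3}
A1: add {1, 2} — 1 (Max) has 1→3; 2 (Max) has 2→3.
A2: add {4} — 4 (Max) has 4→2.
A3 = A2; e.g. 0 (Max) has no edge into A2. Fixed point.
From 4, successor 2 is in the attractor (rank 1); the other successor 0 is not.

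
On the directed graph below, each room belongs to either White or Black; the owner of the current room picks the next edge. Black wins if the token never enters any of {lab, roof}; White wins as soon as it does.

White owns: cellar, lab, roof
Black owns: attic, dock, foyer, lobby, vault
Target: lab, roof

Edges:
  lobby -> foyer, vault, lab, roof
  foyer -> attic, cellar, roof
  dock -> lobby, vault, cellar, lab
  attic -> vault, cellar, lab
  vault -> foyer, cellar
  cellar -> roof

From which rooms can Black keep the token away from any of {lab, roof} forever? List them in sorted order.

A0 = {lab, roof}
A1: add {cellar} — cellar (White) has cellar→roof.
A2 = A1; e.g. lobby (Black) can still go to foyer. Fixed point.
White's attractor = {cellar, lab, roof}; Black avoids the target exactly from the complement.

attic, dock, foyer, lobby, vault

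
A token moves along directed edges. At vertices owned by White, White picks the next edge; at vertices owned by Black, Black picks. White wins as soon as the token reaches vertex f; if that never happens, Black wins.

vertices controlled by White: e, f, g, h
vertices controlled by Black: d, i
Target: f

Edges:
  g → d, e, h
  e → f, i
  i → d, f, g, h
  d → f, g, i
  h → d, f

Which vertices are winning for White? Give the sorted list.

A0 = {f}
A1: add {e, h} — e (White) has e→f; h (White) has h→f.
A2: add {g} — g (White) has g→e.
A3 = A2; e.g. d (Black) can still go to i. Fixed point.
White's winning region = {e, f, g, h}.

e, f, g, h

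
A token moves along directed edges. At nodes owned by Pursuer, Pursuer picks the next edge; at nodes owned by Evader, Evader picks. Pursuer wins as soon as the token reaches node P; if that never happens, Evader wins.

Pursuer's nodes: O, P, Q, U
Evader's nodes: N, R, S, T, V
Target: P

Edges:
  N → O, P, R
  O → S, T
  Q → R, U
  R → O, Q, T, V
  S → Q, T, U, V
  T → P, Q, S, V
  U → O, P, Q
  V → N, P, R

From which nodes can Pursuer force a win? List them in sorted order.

A0 = {P}
A1: add {U} — U (Pursuer) has U→P.
A2: add {Q} — Q (Pursuer) has Q→U.
A3 = A2; e.g. N (Evader) can still go to O. Fixed point.
Pursuer's winning region = {P, Q, U}.

P, Q, U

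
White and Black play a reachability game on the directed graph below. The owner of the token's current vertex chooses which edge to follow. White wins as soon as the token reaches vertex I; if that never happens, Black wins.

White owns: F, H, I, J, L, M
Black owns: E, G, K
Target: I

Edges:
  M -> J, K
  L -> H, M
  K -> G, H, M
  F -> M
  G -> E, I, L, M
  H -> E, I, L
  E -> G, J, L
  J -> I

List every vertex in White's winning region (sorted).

F, H, I, J, L, M

A0 = {I}
A1: add {H, J} — H (White) has H→I; J (White) has J→I.
A2: add {L, M} — L (White) has L→H; M (White) has M→J.
A3: add {F} — F (White) has F→M.
A4 = A3; e.g. E (Black) can still go to G. Fixed point.
White's winning region = {F, H, I, J, L, M}.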